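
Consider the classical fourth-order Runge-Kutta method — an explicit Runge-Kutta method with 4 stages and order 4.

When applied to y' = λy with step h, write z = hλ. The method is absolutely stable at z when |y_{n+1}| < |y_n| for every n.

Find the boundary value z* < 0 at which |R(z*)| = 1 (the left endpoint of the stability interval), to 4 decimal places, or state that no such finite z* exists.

left endpoint -2.7853.

Test eqn y'=λy, z=hλ:
  order 4, 4-stage ⇒ R(z)=1+z+z^2/2+z^3/6+z^4/24
  (e.g. R(-1.21)=0.31611, |R|=0.31611)

Boundary: |R(x)|=1, x<0.
x=-1.21: |R|=0.3161
|R(-2.39)|=0.5502 |R(-2.33)|=0.5043 |R(-1.29)|=0.2997
Bisect:
  x_lo=-3.5861 |R|=3.0486  x_hi=-0.2081 |R|=0.8121
  mid=-1.89711 |R|=0.30415 →hi
  mid=-2.74160 |R|=0.93610 →hi
  mid=-3.16384 |R|=1.73774 →lo
  mid=-2.95272 |R|=1.28320 →lo
  mid=-2.84716 |R|=1.09735 →lo
  mid=-2.79438 |R|=1.01379 →lo
  mid=-2.76799 |R|=0.97422 →hi
  mid=-2.78119 |R|=0.99382 →hi
  mid=-2.78778 |R|=1.00376 →lo
  mid=-2.78448 |R|=0.99878 →hi
  ...
  [-2.78531,-2.78510] ⇒ x*=-2.7853
Interval (-2.7853, 0).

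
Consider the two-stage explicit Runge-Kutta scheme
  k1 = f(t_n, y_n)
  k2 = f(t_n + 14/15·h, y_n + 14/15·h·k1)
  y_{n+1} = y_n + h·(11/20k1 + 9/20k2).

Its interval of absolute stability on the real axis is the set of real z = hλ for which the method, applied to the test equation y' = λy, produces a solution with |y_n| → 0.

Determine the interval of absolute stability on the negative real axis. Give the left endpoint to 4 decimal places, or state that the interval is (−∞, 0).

(-2.3810, 0).

With y'=λy (z=hλ):
  k1=λy_n ⇒ h·k1=z·y_n;  k2=λ(1+14/15z)y_n ⇒ h·k2=z(1+14/15z)y_n
  y_{n+1}/y_n = 1 + 11/20z + 9/20z(1+14/15z) = 1 + z + 21/50z²
  so R(z) = 1 + z + 21/50z².

Solve |R(x)|<1 on ℝ⁻.
x=-1.53: |R|=0.4532
R=1: x+21/50x²=0 ⇒ x=−50/21=-2.3810; min R=1−1/(4·21/50)=0.4048>−1
Confirm numerically:
  x=-1.923: |R|=0.63013 <1
  x=-1.719: |R|=0.52208 <1
  x=-1.517: |R|=0.44954 <1
  x=-1.163: |R|=0.40508 <1
  x=-2.749: |R|=1.42494 >1
  x=-2.620: |R|=1.26305 >1
So |R|<1 on (-2.3810, 0).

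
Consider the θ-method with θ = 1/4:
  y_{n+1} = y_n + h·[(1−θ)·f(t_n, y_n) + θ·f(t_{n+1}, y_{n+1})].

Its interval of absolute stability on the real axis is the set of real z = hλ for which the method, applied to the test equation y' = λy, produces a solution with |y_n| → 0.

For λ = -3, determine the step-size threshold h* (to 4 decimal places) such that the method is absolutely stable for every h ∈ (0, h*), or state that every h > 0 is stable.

(-4.0000,0); λ=-3 ⇒ h* = (4)/3 = 1.3333.

Set f=λy, z=hλ:
  y_{n+1} = y_n + z·[3/4·y_n + 1/4·y_{n+1}] ⇒ (1 − 1/4z)y_{n+1} = (1 + 3/4z)y_n
  so R(z) = (1 + 3/4z)/(1 − 1/4z).

Solve |R(x)|<1 on ℝ⁻.
x=-1: |R|=0.2000
R=−1: 1+3/4x = −1+1/4x ⇒ -1/2x=2 ⇒ x=2/(-1/2)=-4.0000
Confirm numerically:
  x=-3.726: |R|=0.92907 <1
  x=-3.109: |R|=0.74933 <1
  x=-2.742: |R|=0.62682 <1
  x=-2.318: |R|=0.46755 <1
  x=-4.388: |R|=1.09251 >1
  x=-4.327: |R|=1.07854 >1
  x=-4.136: |R|=1.03343 >1
So |R|<1 on (-4.0000, 0).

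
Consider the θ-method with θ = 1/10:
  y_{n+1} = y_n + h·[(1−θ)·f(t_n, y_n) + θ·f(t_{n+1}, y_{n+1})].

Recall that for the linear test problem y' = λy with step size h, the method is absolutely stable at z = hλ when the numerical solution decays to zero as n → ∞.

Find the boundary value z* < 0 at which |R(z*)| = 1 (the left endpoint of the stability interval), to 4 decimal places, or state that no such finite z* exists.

left endpoint -2.5000.

On y'=λy, z=hλ:
  y_{n+1} = y_n + z·[9/10·y_n + 1/10·y_{n+1}] ⇒ (1 − 1/10z)y_{n+1} = (1 + 9/10z)y_n
  Hence R(z) = (1 + 9/10z)/(1 − 1/10z).

Solve |R(x)|<1 on ℝ⁻.
x=-1.73: |R|=0.4749
R=−1: 1+9/10x = −1+1/10x ⇒ -4/5x=2 ⇒ x=2/(-4/5)=-2.5000
Confirm numerically:
  x=-2.251: |R|=0.83740 <1
  x=-1.730: |R|=0.47485 <1
  x=-1.509: |R|=0.31115 <1
  x=-1.002: |R|=0.08926 <1
  x=-3.092: |R|=1.36175 >1
  x=-2.778: |R|=1.17405 >1
Stable set (-2.5000, 0).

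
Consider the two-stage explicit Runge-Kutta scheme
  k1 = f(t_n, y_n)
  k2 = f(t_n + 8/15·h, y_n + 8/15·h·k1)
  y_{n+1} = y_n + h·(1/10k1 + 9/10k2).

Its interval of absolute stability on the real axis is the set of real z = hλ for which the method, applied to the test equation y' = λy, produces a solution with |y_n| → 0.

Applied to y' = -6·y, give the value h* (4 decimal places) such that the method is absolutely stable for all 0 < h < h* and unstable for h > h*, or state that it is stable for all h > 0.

(-2.0833,0); λ=-6 ⇒ h* = (25/12)/6 = 0.3472.

With y'=λy (z=hλ):
  k1=λy_n ⇒ h·k1=z·y_n;  k2=λ(1+8/15z)y_n ⇒ h·k2=z(1+8/15z)y_n
  y_{n+1}/y_n = 1 + 1/10z + 9/10z(1+8/15z) = 1 + z + 12/25z²
  ⇒ R(z) = 1 + z + 12/25z².

Boundary: |R(x)|=1, x<0.
x=-1.06: |R|=0.4793
R=1: x+12/25x²=0 ⇒ x=−25/12=-2.0833; min R=1−1/(4·12/25)=0.4792>−1
Confirm numerically:
  x=-1.630: |R|=0.64531 <1
  x=-1.418: |R|=0.54715 <1
  x=-1.273: |R|=0.50485 <1
  x=-2.648: |R|=1.71771 >1
  x=-2.609: |R|=1.65830 >1
  x=-2.194: |R|=1.11655 >1
So |R|<1 on (-2.0833, 0).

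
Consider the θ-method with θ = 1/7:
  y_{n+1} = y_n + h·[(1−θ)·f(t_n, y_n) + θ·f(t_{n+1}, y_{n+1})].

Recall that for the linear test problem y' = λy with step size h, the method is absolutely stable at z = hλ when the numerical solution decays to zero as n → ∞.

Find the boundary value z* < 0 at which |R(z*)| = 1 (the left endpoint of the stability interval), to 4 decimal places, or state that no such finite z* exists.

With y'=λy (z=hλ):
  y_{n+1} = y_n + z·[6/7·y_n + 1/7·y_{n+1}] ⇒ (1 − 1/7z)y_{n+1} = (1 + 6/7z)y_n
  so R(z) = (1 + 6/7z)/(1 − 1/7z).

Boundary: |R(x)|=1, x<0.
x=-0.96: |R|=0.1558
R=−1: 1+6/7x = −1+1/7x ⇒ -5/7x=2 ⇒ x=2/(-5/7)=-2.8000
Confirm numerically:
  x=-2.253: |R|=0.70442 <1
  x=-2.058: |R|=0.59042 <1
  x=-1.268: |R|=0.07354 <1
  x=-2.842: |R|=1.02134 >1
  x=-2.824: |R|=1.01221 >1
Interval (-2.8000, 0).

left endpoint -2.8000.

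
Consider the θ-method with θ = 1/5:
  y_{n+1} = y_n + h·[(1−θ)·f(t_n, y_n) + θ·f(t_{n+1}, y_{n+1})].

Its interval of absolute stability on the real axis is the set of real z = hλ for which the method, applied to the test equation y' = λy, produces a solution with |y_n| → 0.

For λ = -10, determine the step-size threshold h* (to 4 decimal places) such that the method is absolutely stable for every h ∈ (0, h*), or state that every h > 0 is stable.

(-3.3333,0); λ=-10 ⇒ h* = (10/3)/10 = 0.3333.

With y'=λy (z=hλ):
  y_{n+1} = y_n + z·[4/5·y_n + 1/5·y_{n+1}] ⇒ (1 − 1/5z)y_{n+1} = (1 + 4/5z)y_n
  ⇒ R(z) = (1 + 4/5z)/(1 − 1/5z).

Need |R(x)|<1, x<0.
x=-0.87: |R|=0.2589
R=−1: 1+4/5x = −1+1/5x ⇒ -3/5x=2 ⇒ x=2/(-3/5)=-3.3333
Confirm numerically:
  x=-2.744: |R|=0.77169 <1
  x=-2.535: |R|=0.68215 <1
  x=-2.197: |R|=0.52633 <1
  x=-1.776: |R|=0.31051 <1
  x=-3.695: |R|=1.12478 >1
  x=-3.687: |R|=1.12214 >1
  x=-3.621: |R|=1.10010 >1
Interval (-3.3333, 0).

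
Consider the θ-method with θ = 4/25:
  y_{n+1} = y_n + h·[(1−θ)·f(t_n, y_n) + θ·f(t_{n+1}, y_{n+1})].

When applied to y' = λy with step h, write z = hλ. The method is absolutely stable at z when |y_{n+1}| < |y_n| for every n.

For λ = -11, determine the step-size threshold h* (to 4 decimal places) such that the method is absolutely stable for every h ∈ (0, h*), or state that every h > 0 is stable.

(-2.9412,0); λ=-11 ⇒ h* = (50/17)/11 = 0.2674.

On y'=λy, z=hλ:
  y_{n+1} = y_n + z·[21/25·y_n + 4/25·y_{n+1}] ⇒ (1 − 4/25z)y_{n+1} = (1 + 21/25z)y_n
  Hence R(z) = (1 + 21/25z)/(1 − 4/25z).

Boundary: |R(x)|=1, x<0.
x=-1.61: |R|=0.2802
R=−1: 1+21/25x = −1+4/25x ⇒ -17/25x=2 ⇒ x=2/(-17/25)=-2.9412
Confirm numerically:
  x=-2.889: |R|=0.97574 <1
  x=-2.793: |R|=0.93036 <1
  x=-1.988: |R|=0.50825 <1
  x=-1.379: |R|=0.12974 <1
  x=-3.400: |R|=1.20207 >1
  x=-3.317: |R|=1.16695 >1
  x=-3.230: |R|=1.12948 >1
Interval (-2.9412, 0).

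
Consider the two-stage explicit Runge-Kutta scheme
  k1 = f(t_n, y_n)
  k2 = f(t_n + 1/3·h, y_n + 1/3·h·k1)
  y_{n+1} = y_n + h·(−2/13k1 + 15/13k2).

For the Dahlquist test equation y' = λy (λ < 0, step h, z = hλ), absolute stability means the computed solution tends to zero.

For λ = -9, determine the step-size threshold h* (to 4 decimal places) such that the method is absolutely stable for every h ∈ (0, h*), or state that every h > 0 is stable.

With y'=λy (z=hλ):
  k1=λy_n ⇒ h·k1=z·y_n;  k2=λ(1+1/3z)y_n ⇒ h·k2=z(1+1/3z)y_n
  y_{n+1}/y_n = 1 − 2/13z + 15/13z(1+1/3z) = 1 + z + 5/13z²
  so R(z) = 1 + z + 5/13z².

Find x<0 with |R(x)|<1.
x=-1.39: |R|=0.3531
R=1: x+5/13x²=0 ⇒ x=−13/5=-2.6000; min R=1−1/(4·5/13)=0.3500>−1
Confirm numerically:
  x=-2.410: |R|=0.82388 <1
  x=-1.117: |R|=0.36288 <1
  x=-1.064: |R|=0.37142 <1
  x=-3.072: |R|=1.55769 >1
  x=-2.837: |R|=1.25860 >1
  x=-2.767: |R|=1.17773 >1
Interval (-2.6000, 0).

(-2.6000,0); λ=-9 ⇒ h* = (13/5)/9 = 0.2889.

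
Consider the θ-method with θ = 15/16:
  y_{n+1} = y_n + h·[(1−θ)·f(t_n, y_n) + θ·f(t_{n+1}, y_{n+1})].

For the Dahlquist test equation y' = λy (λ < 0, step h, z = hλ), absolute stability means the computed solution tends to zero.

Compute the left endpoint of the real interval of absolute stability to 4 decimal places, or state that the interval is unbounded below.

Set f=λy, z=hλ:
  y_{n+1} = y_n + z·[1/16·y_n + 15/16·y_{n+1}] ⇒ (1 − 15/16z)y_{n+1} = (1 + 1/16z)y_n
  R(z) = (1 + 1/16z)/(1 − 15/16z).

Boundary: |R(x)|=1, x<0.
x=-0.7: |R|=0.5774
x=-2: |R|=0.3043
x=-10: |R|=0.0361
x=-100: |R|=0.0554
θ=15/16≥1/2 ⇒ |1+1/16x|<|1−15/16x| ∀x<0 ⇒ unbounded interval.

(−∞, 0) — no finite endpoint.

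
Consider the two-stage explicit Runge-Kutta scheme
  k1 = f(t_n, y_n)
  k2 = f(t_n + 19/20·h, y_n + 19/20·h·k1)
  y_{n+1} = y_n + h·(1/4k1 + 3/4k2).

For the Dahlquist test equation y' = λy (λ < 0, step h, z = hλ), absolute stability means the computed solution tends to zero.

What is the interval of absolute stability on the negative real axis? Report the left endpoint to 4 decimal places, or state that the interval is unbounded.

Set f=λy, z=hλ:
  k1=λy_n ⇒ h·k1=z·y_n;  k2=λ(1+19/20z)y_n ⇒ h·k2=z(1+19/20z)y_n
  y_{n+1}/y_n = 1 + 1/4z + 3/4z(1+19/20z) = 1 + z + 57/80z²
  Hence R(z) = 1 + z + 57/80z².

Solve |R(x)|<1 on ℝ⁻.
x=-1.06: |R|=0.7406
R=1: x+57/80x²=0 ⇒ x=−80/57=-1.4035; min R=1−1/(4·57/80)=0.6491>−1
Confirm numerically:
  x=-1.316: |R|=0.91795 <1
  x=-0.981: |R|=0.70468 <1
  x=-0.789: |R|=0.65455 <1
  x=-1.594: |R|=1.21635 >1
  x=-1.507: |R|=1.11112 >1
Interval (-1.4035, 0).

(-1.4035, 0).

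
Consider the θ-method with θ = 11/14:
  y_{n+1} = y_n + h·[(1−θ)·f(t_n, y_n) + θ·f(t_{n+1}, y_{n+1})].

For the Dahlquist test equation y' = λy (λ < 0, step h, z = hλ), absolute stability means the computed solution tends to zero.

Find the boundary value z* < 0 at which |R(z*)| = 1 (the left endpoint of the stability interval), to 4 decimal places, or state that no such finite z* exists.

With y'=λy (z=hλ):
  y_{n+1} = y_n + z·[3/14·y_n + 11/14·y_{n+1}] ⇒ (1 − 11/14z)y_{n+1} = (1 + 3/14z)y_n
  R(z) = (1 + 3/14z)/(1 − 11/14z).

Boundary: |R(x)|=1, x<0.
x=-0.48: |R|=0.6515
x=-2: |R|=0.2222
x=-10: |R|=0.1290
x=-100: |R|=0.2567
θ=11/14≥1/2 ⇒ |1+3/14x|<|1−11/14x| ∀x<0 ⇒ stable on all of ℝ⁻.

(−∞, 0) — no finite endpoint.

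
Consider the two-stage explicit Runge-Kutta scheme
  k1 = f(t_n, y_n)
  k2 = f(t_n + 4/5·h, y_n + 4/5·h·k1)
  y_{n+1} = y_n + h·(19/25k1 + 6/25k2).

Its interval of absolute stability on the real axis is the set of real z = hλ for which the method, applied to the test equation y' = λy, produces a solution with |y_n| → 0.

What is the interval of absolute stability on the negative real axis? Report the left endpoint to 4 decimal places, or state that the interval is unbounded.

z∈(-5.2083,0).

Set f=λy, z=hλ:
  k1=λy_n ⇒ h·k1=z·y_n;  k2=λ(1+4/5z)y_n ⇒ h·k2=z(1+4/5z)y_n
  y_{n+1}/y_n = 1 + 19/25z + 6/25z(1+4/5z) = 1 + z + 24/125z²
  so R(z) = 1 + z + 24/125z².

Need |R(x)|<1, x<0.
x=-1.01: |R|=0.1859
R=1: x+24/125x²=0 ⇒ x=−125/24=-5.2083; min R=1−1/(4·24/125)=-0.3021>−1
Confirm numerically:
  x=-4.511: |R|=0.39603 <1
  x=-4.283: |R|=0.23907 <1
  x=-2.607: |R|=0.30208 <1
  x=-5.512: |R|=1.32137 >1
  x=-5.334: |R|=1.12870 >1
Stable set (-5.2083, 0).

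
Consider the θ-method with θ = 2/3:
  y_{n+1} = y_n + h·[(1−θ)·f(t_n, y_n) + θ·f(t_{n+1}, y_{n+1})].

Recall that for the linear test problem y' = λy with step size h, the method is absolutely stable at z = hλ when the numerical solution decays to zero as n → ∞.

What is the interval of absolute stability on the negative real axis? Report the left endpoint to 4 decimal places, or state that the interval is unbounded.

interval (−∞, 0).

On y'=λy, z=hλ:
  y_{n+1} = y_n + z·[1/3·y_n + 2/3·y_{n+1}] ⇒ (1 − 2/3z)y_{n+1} = (1 + 1/3z)y_n
  so R(z) = (1 + 1/3z)/(1 − 2/3z).

Need |R(x)|<1, x<0.
x=-0.48: |R|=0.6364
x=-2: |R|=0.1429
x=-10: |R|=0.3043
x=-100: |R|=0.4778
θ=2/3≥1/2 ⇒ |1+1/3x|<|1−2/3x| ∀x<0 ⇒ stable on all of ℝ⁻.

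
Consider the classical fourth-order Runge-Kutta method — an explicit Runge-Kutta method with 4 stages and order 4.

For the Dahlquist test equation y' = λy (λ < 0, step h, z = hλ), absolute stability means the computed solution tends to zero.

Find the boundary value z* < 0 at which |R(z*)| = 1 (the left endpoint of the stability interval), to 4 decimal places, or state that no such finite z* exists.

Test eqn y'=λy, z=hλ:
  order 4, 4-stage ⇒ R(z)=1+z+z^2/2+z^3/6+z^4/24
  (e.g. R(-1.53)=0.27185, |R|=0.27185)

Need |R(x)|<1, x<0.
x=-1.53: |R|=0.2718
|R(-2.34)|=0.5116 |R(-1.9)|=0.3048 |R(-0.81)|=0.4474
Bisect:
  x_lo=-3.3145 |R|=2.1385  x_hi=-0.3394 |R|=0.7122
  mid=-1.82696 |R|=0.28980 →hi
  mid=-2.57075 |R|=0.72187 →hi
  mid=-2.94265 |R|=1.26434 →lo
  mid=-2.75670 |R|=0.95774 →hi
  mid=-2.84967 |R|=1.10148 →lo
  mid=-2.80319 |R|=1.02731 →lo
  mid=-2.77994 |R|=0.99196 →hi
  mid=-2.79156 |R|=1.00949 →lo
  ...
  [-2.78539,-2.78521] ⇒ x*=-2.7853
Interval (-2.7853, 0).

z* = -2.7853.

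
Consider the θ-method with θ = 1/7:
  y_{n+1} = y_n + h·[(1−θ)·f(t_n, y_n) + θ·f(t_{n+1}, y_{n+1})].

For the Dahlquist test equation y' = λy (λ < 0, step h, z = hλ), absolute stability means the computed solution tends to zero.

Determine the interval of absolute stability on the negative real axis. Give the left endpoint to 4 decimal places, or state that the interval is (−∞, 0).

(-2.8000, 0).

Set f=λy, z=hλ:
  y_{n+1} = y_n + z·[6/7·y_n + 1/7·y_{n+1}] ⇒ (1 − 1/7z)y_{n+1} = (1 + 6/7z)y_n
  Hence R(z) = (1 + 6/7z)/(1 − 1/7z).

Boundary: |R(x)|=1, x<0.
x=-1.76: |R|=0.4064
R=−1: 1+6/7x = −1+1/7x ⇒ -5/7x=2 ⇒ x=2/(-5/7)=-2.8000
Confirm numerically:
  x=-2.409: |R|=0.79222 <1
  x=-1.807: |R|=0.43624 <1
  x=-1.611: |R|=0.30960 <1
  x=-3.268: |R|=1.22789 >1
  x=-3.115: |R|=1.15571 >1
So |R|<1 on (-2.8000, 0).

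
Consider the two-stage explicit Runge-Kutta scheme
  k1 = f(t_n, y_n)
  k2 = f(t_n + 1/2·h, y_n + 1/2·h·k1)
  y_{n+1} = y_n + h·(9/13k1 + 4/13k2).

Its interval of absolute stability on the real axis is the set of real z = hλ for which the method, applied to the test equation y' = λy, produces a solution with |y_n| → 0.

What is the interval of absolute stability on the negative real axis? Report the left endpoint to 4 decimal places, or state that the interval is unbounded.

Set f=λy, z=hλ:
  k1=λy_n ⇒ h·k1=z·y_n;  k2=λ(1+1/2z)y_n ⇒ h·k2=z(1+1/2z)y_n
  y_{n+1}/y_n = 1 + 9/13z + 4/13z(1+1/2z) = 1 + z + 2/13z²
  R(z) = 1 + z + 2/13z².

Boundary: |R(x)|=1, x<0.
x=-1.46: |R|=0.1321
R=1: x+2/13x²=0 ⇒ x=−13/2=-6.5000; min R=1−1/(4·2/13)=-0.6250>−1
Confirm numerically:
  x=-5.711: |R|=0.30677 <1
  x=-4.631: |R|=0.33159 <1
  x=-4.449: |R|=0.40383 <1
  x=-3.231: |R|=0.62494 <1
  x=-6.970: |R|=1.50398 >1
  x=-6.819: |R|=1.33466 >1
Interval (-6.5000, 0).

z∈(-6.5000,0).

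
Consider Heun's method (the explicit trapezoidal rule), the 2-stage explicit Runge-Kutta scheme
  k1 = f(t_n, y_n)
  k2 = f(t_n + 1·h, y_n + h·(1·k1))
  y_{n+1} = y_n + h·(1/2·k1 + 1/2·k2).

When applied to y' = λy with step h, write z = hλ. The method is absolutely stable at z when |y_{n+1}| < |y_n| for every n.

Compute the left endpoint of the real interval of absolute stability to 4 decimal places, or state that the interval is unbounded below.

z* = -2.0000.

Set f=λy, z=hλ:
  order 2, 2-stage ⇒ R(z)=1+z+z^2/2
  (e.g. R(-1.16)=0.51280, |R|=0.51280)

Need |R(x)|<1, x<0.
x=-1.16: |R|=0.5128
|R(-2.23)|=1.2565 |R(-1.24)|=0.5288 |R(-1.17)|=0.5144
Bisect:
  x_lo=-2.7850 |R|=2.0931  x_hi=-0.2472 |R|=0.7833
  mid=-1.51612 |R|=0.63319 →hi
  mid=-2.15056 |R|=1.16190 →lo
  mid=-1.83334 |R|=0.84723 →hi
  mid=-1.99195 |R|=0.99199 →hi
  mid=-2.07126 |R|=1.07380 →lo
  mid=-2.03161 |R|=1.03211 →lo
  mid=-2.01178 |R|=1.01185 →lo
  mid=-2.00187 |R|=1.00187 →lo
  ...
  [-2.00001,-1.99985] ⇒ x*=-2.0000
Interval (-2.0000, 0).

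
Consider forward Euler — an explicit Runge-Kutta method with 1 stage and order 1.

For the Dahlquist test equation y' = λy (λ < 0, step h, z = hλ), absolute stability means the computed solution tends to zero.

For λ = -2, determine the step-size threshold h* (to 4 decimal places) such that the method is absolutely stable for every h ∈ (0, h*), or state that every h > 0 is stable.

Set f=λy, z=hλ:
  order 1, 1-stage ⇒ R(z)=1+z
  (e.g. R(-0.8)=0.20000, |R|=0.20000)

Solve |R(x)|<1 on ℝ⁻.
x=-0.8: |R|=0.2000
|R(-1.6)|=0.6000 |R(-0.84)|=0.1600 |R(-0.62)|=0.3800
Bisect:
  x_lo=-2.8790 |R|=1.8790  x_hi=-0.1795 |R|=0.8205
  mid=-1.52922 |R|=0.52922 →hi
  mid=-2.20409 |R|=1.20409 →lo
  mid=-1.86665 |R|=0.86665 →hi
  mid=-2.03537 |R|=1.03537 →lo
  mid=-1.95101 |R|=0.95101 →hi
  mid=-1.99319 |R|=0.99319 →hi
  mid=-2.01428 |R|=1.01428 →lo
  ...
  [-2.00011,-1.99994] ⇒ x*=-2.0000
Stable set (-2.0000, 0).

(-2.0000,0); λ=-2 ⇒ h* = 1.0000.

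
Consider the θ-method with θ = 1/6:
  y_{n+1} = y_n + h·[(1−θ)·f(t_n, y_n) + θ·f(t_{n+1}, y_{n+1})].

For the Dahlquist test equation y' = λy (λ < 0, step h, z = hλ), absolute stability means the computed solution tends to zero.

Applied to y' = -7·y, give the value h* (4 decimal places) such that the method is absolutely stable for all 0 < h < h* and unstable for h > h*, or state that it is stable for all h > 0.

Set f=λy, z=hλ:
  y_{n+1} = y_n + z·[5/6·y_n + 1/6·y_{n+1}] ⇒ (1 − 1/6z)y_{n+1} = (1 + 5/6z)y_n
  so R(z) = (1 + 5/6z)/(1 − 1/6z).

Find x<0 with |R(x)|<1.
x=-1.63: |R|=0.2818
R=−1: 1+5/6x = −1+1/6x ⇒ -2/3x=2 ⇒ x=2/(-2/3)=-3.0000
Confirm numerically:
  x=-2.627: |R|=0.82705 <1
  x=-2.054: |R|=0.53017 <1
  x=-1.583: |R|=0.25254 <1
  x=-3.494: |R|=1.20813 >1
  x=-3.269: |R|=1.11609 >1
  x=-3.078: |R|=1.03437 >1
Interval (-3.0000, 0).

(-3.0000,0); λ=-7 ⇒ h* = (3)/7 = 0.4286.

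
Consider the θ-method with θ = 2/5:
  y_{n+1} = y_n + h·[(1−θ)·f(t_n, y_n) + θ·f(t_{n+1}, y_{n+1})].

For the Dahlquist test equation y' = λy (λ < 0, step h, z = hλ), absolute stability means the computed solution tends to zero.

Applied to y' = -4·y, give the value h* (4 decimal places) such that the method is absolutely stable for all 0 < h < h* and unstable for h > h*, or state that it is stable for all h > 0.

On y'=λy, z=hλ:
  y_{n+1} = y_n + z·[3/5·y_n + 2/5·y_{n+1}] ⇒ (1 − 2/5z)y_{n+1} = (1 + 3/5z)y_n
  ⇒ R(z) = (1 + 3/5z)/(1 − 2/5z).

Solve |R(x)|<1 on ℝ⁻.
x=-0.89: |R|=0.3437
R=−1: 1+3/5x = −1+2/5x ⇒ -1/5x=2 ⇒ x=2/(-1/5)=-10.0000
Confirm numerically:
  x=-8.563: |R|=0.93505 <1
  x=-8.404: |R|=0.92682 <1
  x=-4.736: |R|=0.63626 <1
  x=-10.377: |R|=1.01464 >1
  x=-10.161: |R|=1.00636 >1
  x=-10.067: |R|=1.00267 >1
So |R|<1 on (-10.0000, 0).

(-10.0000,0); λ=-4 ⇒ h* = (10)/4 = 2.5000.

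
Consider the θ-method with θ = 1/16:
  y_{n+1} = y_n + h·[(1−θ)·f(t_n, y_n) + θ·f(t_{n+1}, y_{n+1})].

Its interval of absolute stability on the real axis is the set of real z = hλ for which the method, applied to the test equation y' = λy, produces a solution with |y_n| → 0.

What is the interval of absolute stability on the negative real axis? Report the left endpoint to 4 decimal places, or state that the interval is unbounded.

(-2.2857, 0).

Set f=λy, z=hλ:
  y_{n+1} = y_n + z·[15/16·y_n + 1/16·y_{n+1}] ⇒ (1 − 1/16z)y_{n+1} = (1 + 15/16z)y_n
  R(z) = (1 + 15/16z)/(1 − 1/16z).

Boundary: |R(x)|=1, x<0.
x=-1.13: |R|=0.0555
R=−1: 1+15/16x = −1+1/16x ⇒ -7/8x=2 ⇒ x=2/(-7/8)=-2.2857
Confirm numerically:
  x=-1.953: |R|=0.74054 <1
  x=-1.324: |R|=0.22281 <1
  x=-1.109: |R|=0.03711 <1
  x=-2.771: |R|=1.36194 >1
  x=-2.658: |R|=1.27934 >1
  x=-2.530: |R|=1.18457 >1
Interval (-2.2857, 0).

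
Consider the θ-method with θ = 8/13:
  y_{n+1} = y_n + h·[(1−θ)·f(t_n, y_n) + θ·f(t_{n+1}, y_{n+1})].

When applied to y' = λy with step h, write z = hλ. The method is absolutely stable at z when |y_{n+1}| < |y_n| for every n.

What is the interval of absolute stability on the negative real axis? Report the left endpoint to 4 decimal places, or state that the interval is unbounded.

unbounded; (−∞, 0).

Set f=λy, z=hλ:
  y_{n+1} = y_n + z·[5/13·y_n + 8/13·y_{n+1}] ⇒ (1 − 8/13z)y_{n+1} = (1 + 5/13z)y_n
  R(z) = (1 + 5/13z)/(1 − 8/13z).

Solve |R(x)|<1 on ℝ⁻.
x=-1.27: |R|=0.2871
x=-2: |R|=0.1034
x=-10: |R|=0.3978
x=-100: |R|=0.5990
θ=8/13≥1/2 ⇒ |1+5/13x|<|1−8/13x| ∀x<0 ⇒ unbounded interval.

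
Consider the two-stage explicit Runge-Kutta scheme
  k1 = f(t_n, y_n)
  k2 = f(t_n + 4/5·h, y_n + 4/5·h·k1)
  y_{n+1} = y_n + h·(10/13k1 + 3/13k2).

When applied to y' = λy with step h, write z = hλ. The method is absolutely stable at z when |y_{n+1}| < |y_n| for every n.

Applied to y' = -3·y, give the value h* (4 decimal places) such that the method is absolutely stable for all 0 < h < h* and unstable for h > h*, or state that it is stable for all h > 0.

Set f=λy, z=hλ:
  k1=λy_n ⇒ h·k1=z·y_n;  k2=λ(1+4/5z)y_n ⇒ h·k2=z(1+4/5z)y_n
  y_{n+1}/y_n = 1 + 10/13z + 3/13z(1+4/5z) = 1 + z + 12/65z²
  R(z) = 1 + z + 12/65z².

Find x<0 with |R(x)|<1.
x=-1.38: |R|=0.0284
R=1: x+12/65x²=0 ⇒ x=−65/12=-5.4167; min R=1−1/(4·12/65)=-0.3542>−1
Confirm numerically:
  x=-4.735: |R|=0.40412 <1
  x=-4.499: |R|=0.23780 <1
  x=-4.113: |R|=0.01010 <1
  x=-5.990: |R|=1.63402 >1
  x=-5.664: |R|=1.25863 >1
So |R|<1 on (-5.4167, 0).

(-5.4167,0); λ=-3 ⇒ h* = (65/12)/3 = 1.8056.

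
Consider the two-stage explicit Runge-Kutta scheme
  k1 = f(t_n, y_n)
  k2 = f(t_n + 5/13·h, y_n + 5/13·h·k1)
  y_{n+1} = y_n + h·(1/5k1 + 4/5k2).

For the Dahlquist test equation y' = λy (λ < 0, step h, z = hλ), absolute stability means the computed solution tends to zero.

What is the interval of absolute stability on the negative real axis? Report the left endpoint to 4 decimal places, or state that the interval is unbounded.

z∈(-3.2500,0).

Set f=λy, z=hλ:
  k1=λy_n ⇒ h·k1=z·y_n;  k2=λ(1+5/13z)y_n ⇒ h·k2=z(1+5/13z)y_n
  y_{n+1}/y_n = 1 + 1/5z + 4/5z(1+5/13z) = 1 + z + 4/13z²
  Hence R(z) = 1 + z + 4/13z².

Find x<0 with |R(x)|<1.
x=-1.06: |R|=0.2857
R=1: x+4/13x²=0 ⇒ x=−13/4=-3.2500; min R=1−1/(4·4/13)=0.1875>−1
Confirm numerically:
  x=-2.918: |R|=0.70192 <1
  x=-2.195: |R|=0.28747 <1
  x=-1.952: |R|=0.22040 <1
  x=-3.601: |R|=1.38891 >1
  x=-3.460: |R|=1.22357 >1
Stable set (-3.2500, 0).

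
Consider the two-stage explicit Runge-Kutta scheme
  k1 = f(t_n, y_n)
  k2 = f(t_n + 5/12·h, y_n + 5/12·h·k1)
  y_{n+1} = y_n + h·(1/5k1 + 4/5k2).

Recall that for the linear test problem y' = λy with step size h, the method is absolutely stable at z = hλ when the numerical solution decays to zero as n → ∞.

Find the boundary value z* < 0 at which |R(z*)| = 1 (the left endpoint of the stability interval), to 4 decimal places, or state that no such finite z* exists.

With y'=λy (z=hλ):
  k1=λy_n ⇒ h·k1=z·y_n;  k2=λ(1+5/12z)y_n ⇒ h·k2=z(1+5/12z)y_n
  y_{n+1}/y_n = 1 + 1/5z + 4/5z(1+5/12z) = 1 + z + 1/3z²
  R(z) = 1 + z + 1/3z².

Need |R(x)|<1, x<0.
x=-1.74: |R|=0.2692
R=1: x+1/3x²=0 ⇒ x=−3=-3.0000; min R=1−1/(4·1/3)=0.2500>−1
Confirm numerically:
  x=-2.660: |R|=0.69853 <1
  x=-2.613: |R|=0.66292 <1
  x=-1.363: |R|=0.25626 <1
  x=-1.231: |R|=0.27412 <1
  x=-3.530: |R|=1.62363 >1
  x=-3.486: |R|=1.56473 >1
  x=-3.252: |R|=1.27317 >1
Interval (-3.0000, 0).

left endpoint -3.0000.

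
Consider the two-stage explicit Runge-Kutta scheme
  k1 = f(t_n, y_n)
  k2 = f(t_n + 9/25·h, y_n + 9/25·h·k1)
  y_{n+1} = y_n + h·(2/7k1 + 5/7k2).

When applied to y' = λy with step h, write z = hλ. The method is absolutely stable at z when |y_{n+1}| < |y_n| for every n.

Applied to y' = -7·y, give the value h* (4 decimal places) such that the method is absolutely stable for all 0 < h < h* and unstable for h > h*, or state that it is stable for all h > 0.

Test eqn y'=λy, z=hλ:
  k1=λy_n ⇒ h·k1=z·y_n;  k2=λ(1+9/25z)y_n ⇒ h·k2=z(1+9/25z)y_n
  y_{n+1}/y_n = 1 + 2/7z + 5/7z(1+9/25z) = 1 + z + 9/35z²
  R(z) = 1 + z + 9/35z².

Solve |R(x)|<1 on ℝ⁻.
x=-0.9: |R|=0.3083
R=1: x+9/35x²=0 ⇒ x=−35/9=-3.8889; min R=1−1/(4·9/35)=0.0278>−1
Confirm numerically:
  x=-3.680: |R|=0.80233 <1
  x=-3.044: |R|=0.33867 <1
  x=-2.631: |R|=0.14898 <1
  x=-4.342: |R|=1.50591 >1
  x=-4.257: |R|=1.40296 >1
  x=-4.206: |R|=1.34297 >1
Interval (-3.8889, 0).

(-3.8889,0); λ=-7 ⇒ h* = (35/9)/7 = 0.5556.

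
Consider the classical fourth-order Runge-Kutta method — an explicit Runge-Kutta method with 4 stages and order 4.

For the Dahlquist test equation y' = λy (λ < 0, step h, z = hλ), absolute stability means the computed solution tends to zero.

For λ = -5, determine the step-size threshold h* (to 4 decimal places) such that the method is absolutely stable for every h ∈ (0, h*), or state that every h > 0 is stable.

Test eqn y'=λy, z=hλ:
  order 4, 4-stage ⇒ R(z)=1+z+z^2/2+z^3/6+z^4/24
  (e.g. R(-0.6)=0.54940, |R|=0.54940)

Boundary: |R(x)|=1, x<0.
x=-0.6: |R|=0.5494
|R(-3.03)|=1.4361 |R(-1.87)|=0.2981 |R(-0.54)|=0.5831
Bisect:
  x_lo=-3.5717 |R|=2.9936  x_hi=-0.1090 |R|=0.8967
  mid=-1.84035 |R|=0.29221 →hi
  mid=-2.70602 |R|=0.88691 →hi
  mid=-3.13885 |R|=1.67772 →lo
  mid=-2.92244 |R|=1.22724 →lo
  mid=-2.81423 |R|=1.04451 →lo
  mid=-2.76013 |R|=0.96271 →hi
  mid=-2.78718 |R|=1.00284 →lo
  mid=-2.77365 |R|=0.98259 →hi
  mid=-2.78041 |R|=0.99267 →hi
  ...
  [-2.78549,-2.78528] ⇒ x*=-2.7853
So |R|<1 on (-2.7853, 0).

(-2.7853,0); λ=-5 ⇒ h* = 0.5571.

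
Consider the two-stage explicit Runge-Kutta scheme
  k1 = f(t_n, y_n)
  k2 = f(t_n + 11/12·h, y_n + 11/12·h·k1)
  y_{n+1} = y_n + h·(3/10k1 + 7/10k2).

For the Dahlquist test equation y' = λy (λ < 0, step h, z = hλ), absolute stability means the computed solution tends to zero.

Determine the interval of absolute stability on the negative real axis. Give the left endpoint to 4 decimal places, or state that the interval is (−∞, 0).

(-1.5584, 0).

Test eqn y'=λy, z=hλ:
  k1=λy_n ⇒ h·k1=z·y_n;  k2=λ(1+11/12z)y_n ⇒ h·k2=z(1+11/12z)y_n
  y_{n+1}/y_n = 1 + 3/10z + 7/10z(1+11/12z) = 1 + z + 77/120z²
  R(z) = 1 + z + 77/120z².

Find x<0 with |R(x)|<1.
x=-1.34: |R|=0.8122
R=1: x+77/120x²=0 ⇒ x=−120/77=-1.5584; min R=1−1/(4·77/120)=0.6104>−1
Confirm numerically:
  x=-1.284: |R|=0.77389 <1
  x=-1.279: |R|=0.77066 <1
  x=-1.132: |R|=0.69025 <1
  x=-0.764: |R|=0.61054 <1
  x=-2.036: |R|=1.62390 >1
  x=-2.002: |R|=1.56980 >1
  x=-1.840: |R|=1.33243 >1
So |R|<1 on (-1.5584, 0).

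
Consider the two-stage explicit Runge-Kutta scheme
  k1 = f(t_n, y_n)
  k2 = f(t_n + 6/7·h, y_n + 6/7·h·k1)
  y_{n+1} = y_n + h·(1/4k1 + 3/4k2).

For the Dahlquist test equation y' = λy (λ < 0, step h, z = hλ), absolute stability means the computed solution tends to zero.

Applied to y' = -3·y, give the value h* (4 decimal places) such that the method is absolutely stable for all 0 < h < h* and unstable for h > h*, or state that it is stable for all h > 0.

Set f=λy, z=hλ:
  k1=λy_n ⇒ h·k1=z·y_n;  k2=λ(1+6/7z)y_n ⇒ h·k2=z(1+6/7z)y_n
  y_{n+1}/y_n = 1 + 1/4z + 3/4z(1+6/7z) = 1 + z + 9/14z²
  R(z) = 1 + z + 9/14z².

Find x<0 with |R(x)|<1.
x=-0.65: |R|=0.6216
R=1: x+9/14x²=0 ⇒ x=−14/9=-1.5556; min R=1−1/(4·9/14)=0.6111>−1
Confirm numerically:
  x=-1.278: |R|=0.77197 <1
  x=-1.211: |R|=0.73176 <1
  x=-0.908: |R|=0.62201 <1
  x=-2.045: |R|=1.64344 >1
  x=-1.903: |R|=1.42505 >1
So |R|<1 on (-1.5556, 0).

(-1.5556,0); λ=-3 ⇒ h* = (14/9)/3 = 0.5185.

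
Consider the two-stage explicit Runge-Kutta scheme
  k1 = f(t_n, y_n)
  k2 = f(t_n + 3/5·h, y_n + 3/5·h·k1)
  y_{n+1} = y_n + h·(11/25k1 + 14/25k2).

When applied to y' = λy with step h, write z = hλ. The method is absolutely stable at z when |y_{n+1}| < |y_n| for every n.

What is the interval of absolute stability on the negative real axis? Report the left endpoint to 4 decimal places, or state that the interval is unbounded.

Set f=λy, z=hλ:
  k1=λy_n ⇒ h·k1=z·y_n;  k2=λ(1+3/5z)y_n ⇒ h·k2=z(1+3/5z)y_n
  y_{n+1}/y_n = 1 + 11/25z + 14/25z(1+3/5z) = 1 + z + 42/125z²
  ⇒ R(z) = 1 + z + 42/125z².

Solve |R(x)|<1 on ℝ⁻.
x=-1.37: |R|=0.2606
R=1: x+42/125x²=0 ⇒ x=−125/42=-2.9762; min R=1−1/(4·42/125)=0.2560>−1
Confirm numerically:
  x=-2.940: |R|=0.96425 <1
  x=-2.876: |R|=0.90318 <1
  x=-2.838: |R|=0.86823 <1
  x=-2.747: |R|=0.78846 <1
  x=-3.547: |R|=1.68029 >1
  x=-3.256: |R|=1.30612 >1
  x=-3.015: |R|=1.03932 >1
So |R|<1 on (-2.9762, 0).

z∈(-2.9762,0).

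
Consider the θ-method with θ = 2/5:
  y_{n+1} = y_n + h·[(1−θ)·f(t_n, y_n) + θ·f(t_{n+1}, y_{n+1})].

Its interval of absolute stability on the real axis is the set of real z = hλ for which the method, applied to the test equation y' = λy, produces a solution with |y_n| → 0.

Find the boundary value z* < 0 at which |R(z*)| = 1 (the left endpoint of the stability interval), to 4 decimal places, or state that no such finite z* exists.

left endpoint -10.0000.

With y'=λy (z=hλ):
  y_{n+1} = y_n + z·[3/5·y_n + 2/5·y_{n+1}] ⇒ (1 − 2/5z)y_{n+1} = (1 + 3/5z)y_n
  R(z) = (1 + 3/5z)/(1 − 2/5z).

Need |R(x)|<1, x<0.
x=-0.62: |R|=0.5032
R=−1: 1+3/5x = −1+2/5x ⇒ -1/5x=2 ⇒ x=2/(-1/5)=-10.0000
Confirm numerically:
  x=-8.721: |R|=0.94301 <1
  x=-8.218: |R|=0.91687 <1
  x=-7.078: |R|=0.84746 <1
  x=-5.141: |R|=0.68204 <1
  x=-10.498: |R|=1.01916 >1
  x=-10.333: |R|=1.01297 >1
So |R|<1 on (-10.0000, 0).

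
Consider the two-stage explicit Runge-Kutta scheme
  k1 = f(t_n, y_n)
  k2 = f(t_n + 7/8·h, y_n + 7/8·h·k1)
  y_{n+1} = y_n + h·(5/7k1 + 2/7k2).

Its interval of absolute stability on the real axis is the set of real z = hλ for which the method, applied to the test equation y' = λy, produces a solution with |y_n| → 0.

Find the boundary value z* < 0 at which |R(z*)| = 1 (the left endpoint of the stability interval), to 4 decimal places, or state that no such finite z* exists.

z* = -4.0000.

On y'=λy, z=hλ:
  k1=λy_n ⇒ h·k1=z·y_n;  k2=λ(1+7/8z)y_n ⇒ h·k2=z(1+7/8z)y_n
  y_{n+1}/y_n = 1 + 5/7z + 2/7z(1+7/8z) = 1 + z + 1/4z²
  so R(z) = 1 + z + 1/4z².

Find x<0 with |R(x)|<1.
x=-0.8: |R|=0.3600
R=1: x+1/4x²=0 ⇒ x=−4=-4.0000; min R=1−1/(4·1/4)=0.0000>−1
Confirm numerically:
  x=-3.906: |R|=0.90821 <1
  x=-3.171: |R|=0.34281 <1
  x=-3.064: |R|=0.28302 <1
  x=-2.506: |R|=0.06401 <1
  x=-4.316: |R|=1.34096 >1
  x=-4.184: |R|=1.19246 >1
Stable set (-4.0000, 0).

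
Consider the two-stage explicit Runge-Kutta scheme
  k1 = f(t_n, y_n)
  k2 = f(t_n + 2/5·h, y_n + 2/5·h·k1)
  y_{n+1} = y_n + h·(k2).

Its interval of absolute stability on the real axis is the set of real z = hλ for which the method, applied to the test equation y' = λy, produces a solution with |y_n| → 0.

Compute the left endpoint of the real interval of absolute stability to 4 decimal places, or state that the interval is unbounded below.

z* = -2.5000.

Test eqn y'=λy, z=hλ:
  k1=λy_n ⇒ h·k1=z·y_n;  k2=λ(1+2/5z)y_n ⇒ h·k2=z(1+2/5z)y_n
  y_{n+1}/y_n = 1 + z(1+2/5z) = 1 + z + 2/5z²
  R(z) = 1 + z + 2/5z².

Boundary: |R(x)|=1, x<0.
x=-1.78: |R|=0.4874
R=1: x+2/5x²=0 ⇒ x=−5/2=-2.5000; min R=1−1/(4·2/5)=0.3750>−1
Confirm numerically:
  x=-2.450: |R|=0.95100 <1
  x=-2.119: |R|=0.67706 <1
  x=-1.927: |R|=0.55833 <1
  x=-2.964: |R|=1.55012 >1
  x=-2.737: |R|=1.25947 >1
  x=-2.528: |R|=1.02831 >1
So |R|<1 on (-2.5000, 0).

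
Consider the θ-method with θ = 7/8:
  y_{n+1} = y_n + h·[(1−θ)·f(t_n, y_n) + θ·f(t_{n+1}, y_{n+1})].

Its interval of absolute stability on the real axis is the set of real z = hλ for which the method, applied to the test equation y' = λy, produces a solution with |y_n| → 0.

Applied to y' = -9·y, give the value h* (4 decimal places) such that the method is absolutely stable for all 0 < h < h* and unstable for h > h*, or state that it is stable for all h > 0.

On y'=λy, z=hλ:
  y_{n+1} = y_n + z·[1/8·y_n + 7/8·y_{n+1}] ⇒ (1 − 7/8z)y_{n+1} = (1 + 1/8z)y_n
  ⇒ R(z) = (1 + 1/8z)/(1 − 7/8z).

Solve |R(x)|<1 on ℝ⁻.
x=-1.77: |R|=0.3055
x=-2: |R|=0.2727
x=-10: |R|=0.0256
x=-100: |R|=0.1299
θ=7/8≥1/2 ⇒ |1+1/8x|<|1−7/8x| ∀x<0 ⇒ stable on all of ℝ⁻.

(−∞, 0) — no finite endpoint. Any h>0 works for λ=-9.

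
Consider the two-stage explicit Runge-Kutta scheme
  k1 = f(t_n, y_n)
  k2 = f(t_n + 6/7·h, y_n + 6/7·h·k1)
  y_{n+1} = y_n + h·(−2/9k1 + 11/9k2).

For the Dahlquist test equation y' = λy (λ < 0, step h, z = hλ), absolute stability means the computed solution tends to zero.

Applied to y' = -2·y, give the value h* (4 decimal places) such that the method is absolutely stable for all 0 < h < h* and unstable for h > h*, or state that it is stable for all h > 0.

(-0.9545,0); λ=-2 ⇒ h* = (21/22)/2 = 0.4773.

Test eqn y'=λy, z=hλ:
  k1=λy_n ⇒ h·k1=z·y_n;  k2=λ(1+6/7z)y_n ⇒ h·k2=z(1+6/7z)y_n
  y_{n+1}/y_n = 1 − 2/9z + 11/9z(1+6/7z) = 1 + z + 22/21z²
  so R(z) = 1 + z + 22/21z².

Boundary: |R(x)|=1, x<0.
x=-1.34: |R|=1.5411
R=1: x+22/21x²=0 ⇒ x=−21/22=-0.9545; min R=1−1/(4·22/21)=0.7614>−1
Confirm numerically:
  x=-0.780: |R|=0.85737 <1
  x=-0.585: |R|=0.77352 <1
  x=-0.540: |R|=0.76549 <1
  x=-1.155: |R|=1.24255 >1
  x=-1.144: |R|=1.22706 >1
  x=-1.080: |R|=1.14194 >1
Interval (-0.9545, 0).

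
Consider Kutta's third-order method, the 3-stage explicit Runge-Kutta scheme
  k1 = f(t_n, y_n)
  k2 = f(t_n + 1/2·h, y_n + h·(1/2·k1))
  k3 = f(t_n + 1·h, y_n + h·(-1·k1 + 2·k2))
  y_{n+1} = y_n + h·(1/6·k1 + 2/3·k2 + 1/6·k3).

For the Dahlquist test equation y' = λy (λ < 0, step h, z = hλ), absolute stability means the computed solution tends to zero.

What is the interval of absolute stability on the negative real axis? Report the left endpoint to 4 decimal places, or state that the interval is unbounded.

(-2.5127, 0).

On y'=λy, z=hλ:
  order 3, 3-stage ⇒ R(z)=1+z+z^2/2+z^3/6
  (e.g. R(-1.5)=0.06250, |R|=0.06250)

Need |R(x)|<1, x<0.
x=-1.5: |R|=0.0625
|R(-2.66)|=1.2590 |R(-1.97)|=0.3038 |R(-0.65)|=0.5155
Bisect:
  x_lo=-2.8812 |R|=1.7168  x_hi=-0.1245 |R|=0.8829
  mid=-1.50284 |R|=0.06072 →hi
  mid=-2.19202 |R|=0.54497 →hi
  mid=-2.53660 |R|=1.03966 →lo
  mid=-2.36431 |R|=0.77206 →hi
  mid=-2.45046 |R|=0.90048 →hi
  mid=-2.49353 |R|=0.96869 →hi
  mid=-2.51507 |R|=1.00382 →lo
  ...
  [-2.51288,-2.51271] ⇒ x*=-2.5127
Stable set (-2.5127, 0).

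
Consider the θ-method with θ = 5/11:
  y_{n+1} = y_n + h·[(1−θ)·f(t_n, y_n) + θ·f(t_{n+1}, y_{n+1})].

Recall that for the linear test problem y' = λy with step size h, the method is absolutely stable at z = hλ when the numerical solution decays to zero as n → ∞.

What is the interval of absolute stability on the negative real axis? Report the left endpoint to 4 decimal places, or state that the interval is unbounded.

With y'=λy (z=hλ):
  y_{n+1} = y_n + z·[6/11·y_n + 5/11·y_{n+1}] ⇒ (1 − 5/11z)y_{n+1} = (1 + 6/11z)y_n
  R(z) = (1 + 6/11z)/(1 − 5/11z).

Need |R(x)|<1, x<0.
x=-0.86: |R|=0.3817
R=−1: 1+6/11x = −1+5/11x ⇒ -1/11x=2 ⇒ x=2/(-1/11)=-22.0000
Confirm numerically:
  x=-20.594: |R|=0.98766 <1
  x=-18.192: |R|=0.96265 <1
  x=-10.905: |R|=0.83068 <1
  x=-10.186: |R|=0.80924 <1
  x=-22.397: |R|=1.00323 >1
  x=-22.371: |R|=1.00302 >1
Stable set (-22.0000, 0).

z∈(-22.0000,0).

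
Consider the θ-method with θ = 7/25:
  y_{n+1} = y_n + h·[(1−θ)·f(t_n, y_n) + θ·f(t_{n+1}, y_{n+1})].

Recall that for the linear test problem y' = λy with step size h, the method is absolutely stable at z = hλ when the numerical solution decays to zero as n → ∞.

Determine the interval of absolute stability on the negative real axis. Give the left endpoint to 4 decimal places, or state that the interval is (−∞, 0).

z∈(-4.5455,0).

Test eqn y'=λy, z=hλ:
  y_{n+1} = y_n + z·[18/25·y_n + 7/25·y_{n+1}] ⇒ (1 − 7/25z)y_{n+1} = (1 + 18/25z)y_n
  Hence R(z) = (1 + 18/25z)/(1 − 7/25z).

Need |R(x)|<1, x<0.
x=-0.79: |R|=0.3531
R=−1: 1+18/25x = −1+7/25x ⇒ -11/25x=2 ⇒ x=2/(-11/25)=-4.5455
Confirm numerically:
  x=-3.114: |R|=0.66353 <1
  x=-2.461: |R|=0.45701 <1
  x=-2.293: |R|=0.39643 <1
  x=-1.887: |R|=0.23466 <1
  x=-4.908: |R|=1.06719 >1
  x=-4.889: |R|=1.06381 >1
  x=-4.592: |R|=1.00896 >1
Stable set (-4.5455, 0).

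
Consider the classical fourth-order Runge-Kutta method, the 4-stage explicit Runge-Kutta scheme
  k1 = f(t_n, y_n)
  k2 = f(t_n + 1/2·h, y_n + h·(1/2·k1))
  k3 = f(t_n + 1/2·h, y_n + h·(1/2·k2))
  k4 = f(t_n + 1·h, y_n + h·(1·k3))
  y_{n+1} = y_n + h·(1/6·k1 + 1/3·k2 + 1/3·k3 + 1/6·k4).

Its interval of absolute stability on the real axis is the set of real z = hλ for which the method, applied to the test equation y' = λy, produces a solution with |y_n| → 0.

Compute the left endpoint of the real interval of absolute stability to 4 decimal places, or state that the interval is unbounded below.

On y'=λy, z=hλ:
  order 4, 4-stage ⇒ R(z)=1+z+z^2/2+z^3/6+z^4/24
  (e.g. R(-1.11)=0.34136, |R|=0.34136)

Find x<0 with |R(x)|<1.
x=-1.11: |R|=0.3414
|R(-2.57)|=0.7210 |R(-2.1)|=0.3718 |R(-0.58)|=0.5604
Bisect:
  x_lo=-3.3437 |R|=2.2242  x_hi=-0.2608 |R|=0.7704
  mid=-1.80226 |R|=0.28575 →hi
  mid=-2.57298 |R|=0.72432 →hi
  mid=-2.95834 |R|=1.29383 →lo
  mid=-2.76566 |R|=0.97080 →hi
  mid=-2.86200 |R|=1.12194 →lo
  mid=-2.81383 |R|=1.04388 →lo
  mid=-2.78974 |R|=1.00673 →lo
  mid=-2.77770 |R|=0.98862 →hi
  ...
  [-2.78542,-2.78523] ⇒ x*=-2.7853
Interval (-2.7853, 0).

z* = -2.7853.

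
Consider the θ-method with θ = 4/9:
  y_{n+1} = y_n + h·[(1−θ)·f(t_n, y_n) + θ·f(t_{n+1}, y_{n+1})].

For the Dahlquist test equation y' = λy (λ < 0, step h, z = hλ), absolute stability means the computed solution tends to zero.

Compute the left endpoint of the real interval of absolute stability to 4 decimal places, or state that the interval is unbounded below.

left endpoint -18.0000.

With y'=λy (z=hλ):
  y_{n+1} = y_n + z·[5/9·y_n + 4/9·y_{n+1}] ⇒ (1 − 4/9z)y_{n+1} = (1 + 5/9z)y_n
  so R(z) = (1 + 5/9z)/(1 − 4/9z).

Boundary: |R(x)|=1, x<0.
x=-1.14: |R|=0.2434
R=−1: 1+5/9x = −1+4/9x ⇒ -1/9x=2 ⇒ x=2/(-1/9)=-18.0000
Confirm numerically:
  x=-16.545: |R|=0.98065 <1
  x=-8.776: |R|=0.79086 <1
  x=-8.588: |R|=0.78289 <1
  x=-18.591: |R|=1.00709 >1
  x=-18.241: |R|=1.00294 >1
  x=-18.203: |R|=1.00248 >1
Stable set (-18.0000, 0).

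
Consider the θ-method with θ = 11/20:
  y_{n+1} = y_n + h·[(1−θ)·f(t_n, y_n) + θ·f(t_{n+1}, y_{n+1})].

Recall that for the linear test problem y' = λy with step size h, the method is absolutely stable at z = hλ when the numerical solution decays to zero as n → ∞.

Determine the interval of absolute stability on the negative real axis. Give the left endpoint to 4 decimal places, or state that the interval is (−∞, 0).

unbounded; (−∞, 0).

Set f=λy, z=hλ:
  y_{n+1} = y_n + z·[9/20·y_n + 11/20·y_{n+1}] ⇒ (1 − 11/20z)y_{n+1} = (1 + 9/20z)y_n
  so R(z) = (1 + 9/20z)/(1 − 11/20z).

Find x<0 with |R(x)|<1.
x=-1.33: |R|=0.2319
x=-2: |R|=0.0476
x=-10: |R|=0.5385
x=-100: |R|=0.7857
θ=11/20≥1/2 ⇒ |1+9/20x|<|1−11/20x| ∀x<0 ⇒ unbounded interval.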